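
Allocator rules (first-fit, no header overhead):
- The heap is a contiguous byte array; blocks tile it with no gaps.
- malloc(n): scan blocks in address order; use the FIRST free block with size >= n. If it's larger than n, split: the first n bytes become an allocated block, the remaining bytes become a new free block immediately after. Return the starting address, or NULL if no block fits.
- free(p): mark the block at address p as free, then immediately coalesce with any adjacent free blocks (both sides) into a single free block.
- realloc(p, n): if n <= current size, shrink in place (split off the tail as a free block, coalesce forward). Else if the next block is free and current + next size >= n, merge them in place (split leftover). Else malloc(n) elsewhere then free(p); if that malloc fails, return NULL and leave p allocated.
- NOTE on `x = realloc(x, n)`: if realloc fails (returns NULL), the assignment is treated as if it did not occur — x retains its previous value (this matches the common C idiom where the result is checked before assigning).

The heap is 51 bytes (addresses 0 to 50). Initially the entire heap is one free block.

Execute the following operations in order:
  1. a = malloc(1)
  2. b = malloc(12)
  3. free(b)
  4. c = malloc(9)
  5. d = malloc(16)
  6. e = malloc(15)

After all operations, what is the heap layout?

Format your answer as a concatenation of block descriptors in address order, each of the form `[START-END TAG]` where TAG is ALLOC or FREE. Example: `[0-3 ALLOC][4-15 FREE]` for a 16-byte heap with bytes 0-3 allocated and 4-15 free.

Answer: [0-0 ALLOC][1-9 ALLOC][10-25 ALLOC][26-40 ALLOC][41-50 FREE]

Derivation:
Op 1: a = malloc(1) -> a = 0; heap: [0-0 ALLOC][1-50 FREE]
Op 2: b = malloc(12) -> b = 1; heap: [0-0 ALLOC][1-12 ALLOC][13-50 FREE]
Op 3: free(b) -> (freed b); heap: [0-0 ALLOC][1-50 FREE]
Op 4: c = malloc(9) -> c = 1; heap: [0-0 ALLOC][1-9 ALLOC][10-50 FREE]
Op 5: d = malloc(16) -> d = 10; heap: [0-0 ALLOC][1-9 ALLOC][10-25 ALLOC][26-50 FREE]
Op 6: e = malloc(15) -> e = 26; heap: [0-0 ALLOC][1-9 ALLOC][10-25 ALLOC][26-40 ALLOC][41-50 FREE]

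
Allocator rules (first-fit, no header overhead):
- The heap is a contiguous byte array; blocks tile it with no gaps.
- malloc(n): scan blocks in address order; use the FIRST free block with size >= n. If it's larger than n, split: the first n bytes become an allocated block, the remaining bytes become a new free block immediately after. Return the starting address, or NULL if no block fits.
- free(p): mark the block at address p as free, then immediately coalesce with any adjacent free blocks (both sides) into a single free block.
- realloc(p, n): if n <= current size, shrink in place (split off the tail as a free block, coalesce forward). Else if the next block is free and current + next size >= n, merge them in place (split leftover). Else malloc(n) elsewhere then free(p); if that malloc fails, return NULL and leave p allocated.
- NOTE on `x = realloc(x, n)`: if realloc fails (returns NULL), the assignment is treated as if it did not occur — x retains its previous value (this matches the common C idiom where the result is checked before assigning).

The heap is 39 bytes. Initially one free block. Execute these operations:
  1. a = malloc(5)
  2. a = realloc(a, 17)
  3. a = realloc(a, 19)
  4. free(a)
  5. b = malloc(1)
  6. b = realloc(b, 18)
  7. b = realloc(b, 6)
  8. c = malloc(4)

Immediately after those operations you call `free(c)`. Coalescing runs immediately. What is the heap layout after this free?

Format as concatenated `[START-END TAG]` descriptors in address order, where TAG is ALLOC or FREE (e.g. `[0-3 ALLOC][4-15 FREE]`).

Op 1: a = malloc(5) -> a = 0; heap: [0-4 ALLOC][5-38 FREE]
Op 2: a = realloc(a, 17) -> a = 0; heap: [0-16 ALLOC][17-38 FREE]
Op 3: a = realloc(a, 19) -> a = 0; heap: [0-18 ALLOC][19-38 FREE]
Op 4: free(a) -> (freed a); heap: [0-38 FREE]
Op 5: b = malloc(1) -> b = 0; heap: [0-0 ALLOC][1-38 FREE]
Op 6: b = realloc(b, 18) -> b = 0; heap: [0-17 ALLOC][18-38 FREE]
Op 7: b = realloc(b, 6) -> b = 0; heap: [0-5 ALLOC][6-38 FREE]
Op 8: c = malloc(4) -> c = 6; heap: [0-5 ALLOC][6-9 ALLOC][10-38 FREE]
free(c): c = 6 -> block [6-9 ALLOC]; mark free, coalesce with adjacent free neighbors -> [0-5 ALLOC][6-38 FREE]

Answer: [0-5 ALLOC][6-38 FREE]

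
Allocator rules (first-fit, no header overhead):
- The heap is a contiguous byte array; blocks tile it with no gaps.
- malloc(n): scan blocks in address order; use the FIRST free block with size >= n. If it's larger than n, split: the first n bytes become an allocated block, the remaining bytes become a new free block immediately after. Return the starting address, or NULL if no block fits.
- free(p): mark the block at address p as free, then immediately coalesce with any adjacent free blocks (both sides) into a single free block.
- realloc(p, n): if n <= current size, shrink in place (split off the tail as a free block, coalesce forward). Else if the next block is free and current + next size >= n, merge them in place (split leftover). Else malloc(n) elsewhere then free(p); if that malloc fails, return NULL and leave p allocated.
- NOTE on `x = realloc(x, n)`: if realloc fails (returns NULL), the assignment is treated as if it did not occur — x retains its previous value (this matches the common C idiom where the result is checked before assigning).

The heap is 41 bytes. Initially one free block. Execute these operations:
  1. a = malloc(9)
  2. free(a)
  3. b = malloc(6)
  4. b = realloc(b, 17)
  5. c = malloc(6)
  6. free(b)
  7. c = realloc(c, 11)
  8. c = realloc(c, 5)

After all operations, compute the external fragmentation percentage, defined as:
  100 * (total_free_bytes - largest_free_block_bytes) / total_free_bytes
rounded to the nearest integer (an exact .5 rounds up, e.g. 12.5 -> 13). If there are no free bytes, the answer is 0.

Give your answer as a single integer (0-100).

Op 1: a = malloc(9) -> a = 0; heap: [0-8 ALLOC][9-40 FREE]
Op 2: free(a) -> (freed a); heap: [0-40 FREE]
Op 3: b = malloc(6) -> b = 0; heap: [0-5 ALLOC][6-40 FREE]
Op 4: b = realloc(b, 17) -> b = 0; heap: [0-16 ALLOC][17-40 FREE]
Op 5: c = malloc(6) -> c = 17; heap: [0-16 ALLOC][17-22 ALLOC][23-40 FREE]
Op 6: free(b) -> (freed b); heap: [0-16 FREE][17-22 ALLOC][23-40 FREE]
Op 7: c = realloc(c, 11) -> c = 17; heap: [0-16 FREE][17-27 ALLOC][28-40 FREE]
Op 8: c = realloc(c, 5) -> c = 17; heap: [0-16 FREE][17-21 ALLOC][22-40 FREE]
Free blocks: [17 19] total_free=36 largest=19 -> 100*(36-19)/36 = 1700/36 ≈ 47.222 -> rounds to 47

Answer: 47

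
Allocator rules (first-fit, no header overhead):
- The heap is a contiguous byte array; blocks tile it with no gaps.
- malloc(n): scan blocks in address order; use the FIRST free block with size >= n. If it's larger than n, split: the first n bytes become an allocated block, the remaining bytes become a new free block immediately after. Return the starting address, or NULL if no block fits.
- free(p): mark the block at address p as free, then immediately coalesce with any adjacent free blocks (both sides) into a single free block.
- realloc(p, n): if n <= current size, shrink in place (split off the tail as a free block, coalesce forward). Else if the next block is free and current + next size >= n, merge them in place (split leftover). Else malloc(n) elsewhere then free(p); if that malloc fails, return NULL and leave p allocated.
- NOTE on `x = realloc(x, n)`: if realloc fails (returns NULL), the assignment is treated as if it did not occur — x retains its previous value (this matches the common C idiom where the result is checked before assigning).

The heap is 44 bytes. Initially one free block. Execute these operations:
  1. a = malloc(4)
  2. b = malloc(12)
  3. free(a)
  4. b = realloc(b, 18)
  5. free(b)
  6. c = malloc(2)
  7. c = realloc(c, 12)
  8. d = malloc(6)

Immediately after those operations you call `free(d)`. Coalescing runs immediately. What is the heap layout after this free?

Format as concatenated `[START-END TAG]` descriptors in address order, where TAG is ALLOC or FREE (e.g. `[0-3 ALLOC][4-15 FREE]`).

Answer: [0-11 ALLOC][12-43 FREE]

Derivation:
Op 1: a = malloc(4) -> a = 0; heap: [0-3 ALLOC][4-43 FREE]
Op 2: b = malloc(12) -> b = 4; heap: [0-3 ALLOC][4-15 ALLOC][16-43 FREE]
Op 3: free(a) -> (freed a); heap: [0-3 FREE][4-15 ALLOC][16-43 FREE]
Op 4: b = realloc(b, 18) -> b = 4; heap: [0-3 FREE][4-21 ALLOC][22-43 FREE]
Op 5: free(b) -> (freed b); heap: [0-43 FREE]
Op 6: c = malloc(2) -> c = 0; heap: [0-1 ALLOC][2-43 FREE]
Op 7: c = realloc(c, 12) -> c = 0; heap: [0-11 ALLOC][12-43 FREE]
Op 8: d = malloc(6) -> d = 12; heap: [0-11 ALLOC][12-17 ALLOC][18-43 FREE]
free(d): d = 12 -> block [12-17 ALLOC]; mark free, coalesce with adjacent free neighbors -> [0-11 ALLOC][12-43 FREE]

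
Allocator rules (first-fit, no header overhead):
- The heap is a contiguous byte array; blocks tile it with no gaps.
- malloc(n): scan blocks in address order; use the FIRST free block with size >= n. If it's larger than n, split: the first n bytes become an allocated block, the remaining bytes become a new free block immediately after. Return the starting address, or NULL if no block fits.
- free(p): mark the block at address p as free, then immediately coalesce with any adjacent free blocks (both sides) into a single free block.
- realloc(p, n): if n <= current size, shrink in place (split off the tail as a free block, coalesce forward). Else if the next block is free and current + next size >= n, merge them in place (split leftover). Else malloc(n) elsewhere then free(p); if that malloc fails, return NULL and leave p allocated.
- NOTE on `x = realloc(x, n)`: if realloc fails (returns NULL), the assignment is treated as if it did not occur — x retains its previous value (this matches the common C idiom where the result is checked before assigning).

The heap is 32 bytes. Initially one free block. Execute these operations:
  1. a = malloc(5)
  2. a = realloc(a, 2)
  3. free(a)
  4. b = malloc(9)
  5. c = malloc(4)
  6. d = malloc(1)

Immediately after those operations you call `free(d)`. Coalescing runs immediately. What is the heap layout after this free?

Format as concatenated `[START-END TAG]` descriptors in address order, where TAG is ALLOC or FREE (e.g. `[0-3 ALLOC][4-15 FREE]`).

Answer: [0-8 ALLOC][9-12 ALLOC][13-31 FREE]

Derivation:
Op 1: a = malloc(5) -> a = 0; heap: [0-4 ALLOC][5-31 FREE]
Op 2: a = realloc(a, 2) -> a = 0; heap: [0-1 ALLOC][2-31 FREE]
Op 3: free(a) -> (freed a); heap: [0-31 FREE]
Op 4: b = malloc(9) -> b = 0; heap: [0-8 ALLOC][9-31 FREE]
Op 5: c = malloc(4) -> c = 9; heap: [0-8 ALLOC][9-12 ALLOC][13-31 FREE]
Op 6: d = malloc(1) -> d = 13; heap: [0-8 ALLOC][9-12 ALLOC][13-13 ALLOC][14-31 FREE]
free(d): d = 13 -> block [13-13 ALLOC]; mark free, coalesce with adjacent free neighbors -> [0-8 ALLOC][9-12 ALLOC][13-31 FREE]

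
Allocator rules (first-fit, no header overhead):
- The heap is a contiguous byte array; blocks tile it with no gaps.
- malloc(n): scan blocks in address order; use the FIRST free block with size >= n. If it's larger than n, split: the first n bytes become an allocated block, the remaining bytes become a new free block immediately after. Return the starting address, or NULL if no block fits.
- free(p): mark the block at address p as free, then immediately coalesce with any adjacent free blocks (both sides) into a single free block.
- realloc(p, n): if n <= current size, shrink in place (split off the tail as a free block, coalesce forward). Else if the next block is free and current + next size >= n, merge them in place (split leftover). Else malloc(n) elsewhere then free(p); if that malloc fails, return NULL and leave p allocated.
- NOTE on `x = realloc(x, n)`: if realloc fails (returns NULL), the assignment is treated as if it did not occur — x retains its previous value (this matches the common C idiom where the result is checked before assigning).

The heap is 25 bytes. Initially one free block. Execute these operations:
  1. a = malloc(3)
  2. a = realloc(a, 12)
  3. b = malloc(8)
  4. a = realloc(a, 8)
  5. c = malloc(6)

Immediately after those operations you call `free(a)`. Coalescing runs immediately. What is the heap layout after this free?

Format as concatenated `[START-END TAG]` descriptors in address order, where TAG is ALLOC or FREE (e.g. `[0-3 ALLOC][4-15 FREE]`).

Answer: [0-11 FREE][12-19 ALLOC][20-24 FREE]

Derivation:
Op 1: a = malloc(3) -> a = 0; heap: [0-2 ALLOC][3-24 FREE]
Op 2: a = realloc(a, 12) -> a = 0; heap: [0-11 ALLOC][12-24 FREE]
Op 3: b = malloc(8) -> b = 12; heap: [0-11 ALLOC][12-19 ALLOC][20-24 FREE]
Op 4: a = realloc(a, 8) -> a = 0; heap: [0-7 ALLOC][8-11 FREE][12-19 ALLOC][20-24 FREE]
Op 5: c = malloc(6) -> c = NULL; heap: [0-7 ALLOC][8-11 FREE][12-19 ALLOC][20-24 FREE]
free(a): a = 0 -> block [0-7 ALLOC]; mark free, coalesce with adjacent free neighbors -> [0-11 FREE][12-19 ALLOC][20-24 FREE]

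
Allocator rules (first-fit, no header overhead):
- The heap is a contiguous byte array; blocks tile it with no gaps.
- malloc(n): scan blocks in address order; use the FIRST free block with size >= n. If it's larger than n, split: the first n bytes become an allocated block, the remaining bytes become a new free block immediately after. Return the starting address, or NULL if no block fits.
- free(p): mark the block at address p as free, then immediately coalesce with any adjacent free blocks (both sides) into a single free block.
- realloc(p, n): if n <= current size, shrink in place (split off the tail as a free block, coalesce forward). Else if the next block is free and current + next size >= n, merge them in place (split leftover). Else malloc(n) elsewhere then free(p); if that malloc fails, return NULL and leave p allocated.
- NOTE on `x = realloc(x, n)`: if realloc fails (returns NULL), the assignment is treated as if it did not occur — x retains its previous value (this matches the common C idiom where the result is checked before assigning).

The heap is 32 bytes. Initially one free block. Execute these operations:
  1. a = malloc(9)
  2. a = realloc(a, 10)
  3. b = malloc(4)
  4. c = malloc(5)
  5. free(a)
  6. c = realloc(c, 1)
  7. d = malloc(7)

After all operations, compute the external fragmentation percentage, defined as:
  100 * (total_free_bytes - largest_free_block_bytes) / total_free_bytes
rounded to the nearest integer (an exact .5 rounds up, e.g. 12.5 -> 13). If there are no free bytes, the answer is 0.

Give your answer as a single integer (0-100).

Answer: 15

Derivation:
Op 1: a = malloc(9) -> a = 0; heap: [0-8 ALLOC][9-31 FREE]
Op 2: a = realloc(a, 10) -> a = 0; heap: [0-9 ALLOC][10-31 FREE]
Op 3: b = malloc(4) -> b = 10; heap: [0-9 ALLOC][10-13 ALLOC][14-31 FREE]
Op 4: c = malloc(5) -> c = 14; heap: [0-9 ALLOC][10-13 ALLOC][14-18 ALLOC][19-31 FREE]
Op 5: free(a) -> (freed a); heap: [0-9 FREE][10-13 ALLOC][14-18 ALLOC][19-31 FREE]
Op 6: c = realloc(c, 1) -> c = 14; heap: [0-9 FREE][10-13 ALLOC][14-14 ALLOC][15-31 FREE]
Op 7: d = malloc(7) -> d = 0; heap: [0-6 ALLOC][7-9 FREE][10-13 ALLOC][14-14 ALLOC][15-31 FREE]
Free blocks: [3 17] total_free=20 largest=17 -> 100*(20-17)/20 = 300/20 = 15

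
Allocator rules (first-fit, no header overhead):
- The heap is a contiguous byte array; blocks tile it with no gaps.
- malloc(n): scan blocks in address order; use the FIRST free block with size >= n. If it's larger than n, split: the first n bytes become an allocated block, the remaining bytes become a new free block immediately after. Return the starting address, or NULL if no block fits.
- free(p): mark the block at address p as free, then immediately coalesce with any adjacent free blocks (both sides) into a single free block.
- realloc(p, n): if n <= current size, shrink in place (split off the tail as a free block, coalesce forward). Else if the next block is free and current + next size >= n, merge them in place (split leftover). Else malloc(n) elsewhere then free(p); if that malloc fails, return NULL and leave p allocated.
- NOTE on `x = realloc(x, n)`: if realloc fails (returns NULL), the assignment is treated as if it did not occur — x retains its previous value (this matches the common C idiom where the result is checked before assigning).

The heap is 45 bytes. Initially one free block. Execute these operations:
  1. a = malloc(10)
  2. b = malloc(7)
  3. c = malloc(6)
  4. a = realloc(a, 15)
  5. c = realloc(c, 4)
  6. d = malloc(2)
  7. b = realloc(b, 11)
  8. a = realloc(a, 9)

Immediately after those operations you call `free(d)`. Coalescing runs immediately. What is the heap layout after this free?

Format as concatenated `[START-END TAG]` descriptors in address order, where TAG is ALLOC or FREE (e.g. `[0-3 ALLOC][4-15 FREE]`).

Op 1: a = malloc(10) -> a = 0; heap: [0-9 ALLOC][10-44 FREE]
Op 2: b = malloc(7) -> b = 10; heap: [0-9 ALLOC][10-16 ALLOC][17-44 FREE]
Op 3: c = malloc(6) -> c = 17; heap: [0-9 ALLOC][10-16 ALLOC][17-22 ALLOC][23-44 FREE]
Op 4: a = realloc(a, 15) -> a = 23; heap: [0-9 FREE][10-16 ALLOC][17-22 ALLOC][23-37 ALLOC][38-44 FREE]
Op 5: c = realloc(c, 4) -> c = 17; heap: [0-9 FREE][10-16 ALLOC][17-20 ALLOC][21-22 FREE][23-37 ALLOC][38-44 FREE]
Op 6: d = malloc(2) -> d = 0; heap: [0-1 ALLOC][2-9 FREE][10-16 ALLOC][17-20 ALLOC][21-22 FREE][23-37 ALLOC][38-44 FREE]
Op 7: b = realloc(b, 11) -> NULL (b unchanged); heap: [0-1 ALLOC][2-9 FREE][10-16 ALLOC][17-20 ALLOC][21-22 FREE][23-37 ALLOC][38-44 FREE]
Op 8: a = realloc(a, 9) -> a = 23; heap: [0-1 ALLOC][2-9 FREE][10-16 ALLOC][17-20 ALLOC][21-22 FREE][23-31 ALLOC][32-44 FREE]
free(d): d = 0 -> block [0-1 ALLOC]; mark free, coalesce with adjacent free neighbors -> [0-9 FREE][10-16 ALLOC][17-20 ALLOC][21-22 FREE][23-31 ALLOC][32-44 FREE]

Answer: [0-9 FREE][10-16 ALLOC][17-20 ALLOC][21-22 FREE][23-31 ALLOC][32-44 FREE]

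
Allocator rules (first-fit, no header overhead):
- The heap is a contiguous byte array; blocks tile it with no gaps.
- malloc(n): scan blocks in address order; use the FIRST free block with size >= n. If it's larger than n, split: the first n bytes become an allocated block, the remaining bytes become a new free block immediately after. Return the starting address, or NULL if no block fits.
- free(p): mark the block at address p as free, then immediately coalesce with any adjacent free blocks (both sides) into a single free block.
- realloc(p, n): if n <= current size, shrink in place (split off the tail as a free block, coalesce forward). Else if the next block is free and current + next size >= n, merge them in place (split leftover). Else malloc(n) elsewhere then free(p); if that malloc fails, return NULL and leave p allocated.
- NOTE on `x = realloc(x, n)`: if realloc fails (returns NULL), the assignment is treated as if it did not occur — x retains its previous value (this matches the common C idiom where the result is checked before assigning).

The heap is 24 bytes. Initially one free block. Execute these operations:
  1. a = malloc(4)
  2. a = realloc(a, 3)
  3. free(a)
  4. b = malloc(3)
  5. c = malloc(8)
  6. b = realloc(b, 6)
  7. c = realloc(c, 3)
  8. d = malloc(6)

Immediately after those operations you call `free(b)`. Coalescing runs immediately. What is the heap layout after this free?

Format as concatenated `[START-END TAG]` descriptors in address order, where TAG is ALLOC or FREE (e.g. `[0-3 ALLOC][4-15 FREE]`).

Op 1: a = malloc(4) -> a = 0; heap: [0-3 ALLOC][4-23 FREE]
Op 2: a = realloc(a, 3) -> a = 0; heap: [0-2 ALLOC][3-23 FREE]
Op 3: free(a) -> (freed a); heap: [0-23 FREE]
Op 4: b = malloc(3) -> b = 0; heap: [0-2 ALLOC][3-23 FREE]
Op 5: c = malloc(8) -> c = 3; heap: [0-2 ALLOC][3-10 ALLOC][11-23 FREE]
Op 6: b = realloc(b, 6) -> b = 11; heap: [0-2 FREE][3-10 ALLOC][11-16 ALLOC][17-23 FREE]
Op 7: c = realloc(c, 3) -> c = 3; heap: [0-2 FREE][3-5 ALLOC][6-10 FREE][11-16 ALLOC][17-23 FREE]
Op 8: d = malloc(6) -> d = 17; heap: [0-2 FREE][3-5 ALLOC][6-10 FREE][11-16 ALLOC][17-22 ALLOC][23-23 FREE]
free(b): b = 11 -> block [11-16 ALLOC]; mark free, coalesce with adjacent free neighbors -> [0-2 FREE][3-5 ALLOC][6-16 FREE][17-22 ALLOC][23-23 FREE]

Answer: [0-2 FREE][3-5 ALLOC][6-16 FREE][17-22 ALLOC][23-23 FREE]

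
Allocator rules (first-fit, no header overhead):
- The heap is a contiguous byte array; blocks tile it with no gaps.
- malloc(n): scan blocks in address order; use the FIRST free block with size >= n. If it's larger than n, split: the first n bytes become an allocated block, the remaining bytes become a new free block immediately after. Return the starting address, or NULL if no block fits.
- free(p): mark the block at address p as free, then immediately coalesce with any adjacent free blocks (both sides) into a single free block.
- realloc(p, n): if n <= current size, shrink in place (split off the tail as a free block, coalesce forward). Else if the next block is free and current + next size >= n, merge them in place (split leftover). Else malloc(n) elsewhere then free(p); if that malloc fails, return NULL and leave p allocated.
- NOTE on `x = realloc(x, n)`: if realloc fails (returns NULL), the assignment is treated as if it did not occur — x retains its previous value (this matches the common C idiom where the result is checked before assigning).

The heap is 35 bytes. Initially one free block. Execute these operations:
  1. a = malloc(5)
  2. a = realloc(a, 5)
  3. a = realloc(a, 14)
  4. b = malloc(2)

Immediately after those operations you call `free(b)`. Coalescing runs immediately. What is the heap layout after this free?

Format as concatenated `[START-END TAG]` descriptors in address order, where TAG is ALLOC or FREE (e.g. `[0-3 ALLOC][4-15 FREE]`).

Answer: [0-13 ALLOC][14-34 FREE]

Derivation:
Op 1: a = malloc(5) -> a = 0; heap: [0-4 ALLOC][5-34 FREE]
Op 2: a = realloc(a, 5) -> a = 0; heap: [0-4 ALLOC][5-34 FREE]
Op 3: a = realloc(a, 14) -> a = 0; heap: [0-13 ALLOC][14-34 FREE]
Op 4: b = malloc(2) -> b = 14; heap: [0-13 ALLOC][14-15 ALLOC][16-34 FREE]
free(b): b = 14 -> block [14-15 ALLOC]; mark free, coalesce with adjacent free neighbors -> [0-13 ALLOC][14-34 FREE]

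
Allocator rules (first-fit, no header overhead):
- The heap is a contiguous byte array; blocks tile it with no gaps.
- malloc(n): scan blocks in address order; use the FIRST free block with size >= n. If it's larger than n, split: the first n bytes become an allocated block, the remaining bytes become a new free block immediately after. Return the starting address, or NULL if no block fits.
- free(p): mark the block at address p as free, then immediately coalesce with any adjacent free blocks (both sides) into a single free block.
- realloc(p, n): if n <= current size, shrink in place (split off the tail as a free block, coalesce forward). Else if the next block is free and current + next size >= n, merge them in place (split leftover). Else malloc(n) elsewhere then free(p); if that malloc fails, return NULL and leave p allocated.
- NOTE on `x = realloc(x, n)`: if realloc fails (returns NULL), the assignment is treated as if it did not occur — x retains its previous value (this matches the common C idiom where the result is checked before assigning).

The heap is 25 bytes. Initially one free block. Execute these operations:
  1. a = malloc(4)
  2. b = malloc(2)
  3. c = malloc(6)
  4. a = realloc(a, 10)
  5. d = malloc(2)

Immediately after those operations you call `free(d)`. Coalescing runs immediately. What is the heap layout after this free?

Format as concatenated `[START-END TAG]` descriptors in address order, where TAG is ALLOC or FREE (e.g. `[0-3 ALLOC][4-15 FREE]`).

Op 1: a = malloc(4) -> a = 0; heap: [0-3 ALLOC][4-24 FREE]
Op 2: b = malloc(2) -> b = 4; heap: [0-3 ALLOC][4-5 ALLOC][6-24 FREE]
Op 3: c = malloc(6) -> c = 6; heap: [0-3 ALLOC][4-5 ALLOC][6-11 ALLOC][12-24 FREE]
Op 4: a = realloc(a, 10) -> a = 12; heap: [0-3 FREE][4-5 ALLOC][6-11 ALLOC][12-21 ALLOC][22-24 FREE]
Op 5: d = malloc(2) -> d = 0; heap: [0-1 ALLOC][2-3 FREE][4-5 ALLOC][6-11 ALLOC][12-21 ALLOC][22-24 FREE]
free(d): d = 0 -> block [0-1 ALLOC]; mark free, coalesce with adjacent free neighbors -> [0-3 FREE][4-5 ALLOC][6-11 ALLOC][12-21 ALLOC][22-24 FREE]

Answer: [0-3 FREE][4-5 ALLOC][6-11 ALLOC][12-21 ALLOC][22-24 FREE]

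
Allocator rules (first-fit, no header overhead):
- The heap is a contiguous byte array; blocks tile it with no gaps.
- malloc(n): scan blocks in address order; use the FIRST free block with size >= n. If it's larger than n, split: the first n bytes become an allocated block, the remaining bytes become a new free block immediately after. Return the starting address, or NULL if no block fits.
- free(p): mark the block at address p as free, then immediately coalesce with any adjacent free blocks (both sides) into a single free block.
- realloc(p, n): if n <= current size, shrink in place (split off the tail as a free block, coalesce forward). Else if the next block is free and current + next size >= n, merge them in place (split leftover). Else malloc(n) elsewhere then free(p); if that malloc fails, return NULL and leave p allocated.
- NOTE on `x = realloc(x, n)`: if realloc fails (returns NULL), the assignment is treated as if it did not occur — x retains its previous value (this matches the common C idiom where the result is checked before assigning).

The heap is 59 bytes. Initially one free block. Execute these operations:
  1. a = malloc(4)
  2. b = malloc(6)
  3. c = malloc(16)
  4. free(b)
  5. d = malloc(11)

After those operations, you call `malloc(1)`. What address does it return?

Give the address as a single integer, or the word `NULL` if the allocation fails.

Op 1: a = malloc(4) -> a = 0; heap: [0-3 ALLOC][4-58 FREE]
Op 2: b = malloc(6) -> b = 4; heap: [0-3 ALLOC][4-9 ALLOC][10-58 FREE]
Op 3: c = malloc(16) -> c = 10; heap: [0-3 ALLOC][4-9 ALLOC][10-25 ALLOC][26-58 FREE]
Op 4: free(b) -> (freed b); heap: [0-3 ALLOC][4-9 FREE][10-25 ALLOC][26-58 FREE]
Op 5: d = malloc(11) -> d = 26; heap: [0-3 ALLOC][4-9 FREE][10-25 ALLOC][26-36 ALLOC][37-58 FREE]
malloc(1): first-fit scan over [0-3 ALLOC][4-9 FREE][10-25 ALLOC][26-36 ALLOC][37-58 FREE] -> 4

Answer: 4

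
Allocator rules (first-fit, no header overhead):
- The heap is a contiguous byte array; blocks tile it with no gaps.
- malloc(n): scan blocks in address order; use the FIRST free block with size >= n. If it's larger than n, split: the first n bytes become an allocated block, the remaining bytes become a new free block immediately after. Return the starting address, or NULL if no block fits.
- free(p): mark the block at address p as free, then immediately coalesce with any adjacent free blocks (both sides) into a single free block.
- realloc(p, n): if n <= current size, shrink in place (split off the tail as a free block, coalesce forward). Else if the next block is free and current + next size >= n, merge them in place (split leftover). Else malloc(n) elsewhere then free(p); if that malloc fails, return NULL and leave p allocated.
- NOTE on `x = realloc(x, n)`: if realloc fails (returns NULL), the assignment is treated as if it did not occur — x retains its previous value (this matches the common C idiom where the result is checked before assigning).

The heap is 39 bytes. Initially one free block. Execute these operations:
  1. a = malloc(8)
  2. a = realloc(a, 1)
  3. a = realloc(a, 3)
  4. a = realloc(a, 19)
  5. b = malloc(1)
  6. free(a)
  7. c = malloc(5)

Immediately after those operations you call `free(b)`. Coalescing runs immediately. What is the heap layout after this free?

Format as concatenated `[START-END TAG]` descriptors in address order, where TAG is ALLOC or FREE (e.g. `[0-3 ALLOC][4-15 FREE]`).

Answer: [0-4 ALLOC][5-38 FREE]

Derivation:
Op 1: a = malloc(8) -> a = 0; heap: [0-7 ALLOC][8-38 FREE]
Op 2: a = realloc(a, 1) -> a = 0; heap: [0-0 ALLOC][1-38 FREE]
Op 3: a = realloc(a, 3) -> a = 0; heap: [0-2 ALLOC][3-38 FREE]
Op 4: a = realloc(a, 19) -> a = 0; heap: [0-18 ALLOC][19-38 FREE]
Op 5: b = malloc(1) -> b = 19; heap: [0-18 ALLOC][19-19 ALLOC][20-38 FREE]
Op 6: free(a) -> (freed a); heap: [0-18 FREE][19-19 ALLOC][20-38 FREE]
Op 7: c = malloc(5) -> c = 0; heap: [0-4 ALLOC][5-18 FREE][19-19 ALLOC][20-38 FREE]
free(b): b = 19 -> block [19-19 ALLOC]; mark free, coalesce with adjacent free neighbors -> [0-4 ALLOC][5-38 FREE]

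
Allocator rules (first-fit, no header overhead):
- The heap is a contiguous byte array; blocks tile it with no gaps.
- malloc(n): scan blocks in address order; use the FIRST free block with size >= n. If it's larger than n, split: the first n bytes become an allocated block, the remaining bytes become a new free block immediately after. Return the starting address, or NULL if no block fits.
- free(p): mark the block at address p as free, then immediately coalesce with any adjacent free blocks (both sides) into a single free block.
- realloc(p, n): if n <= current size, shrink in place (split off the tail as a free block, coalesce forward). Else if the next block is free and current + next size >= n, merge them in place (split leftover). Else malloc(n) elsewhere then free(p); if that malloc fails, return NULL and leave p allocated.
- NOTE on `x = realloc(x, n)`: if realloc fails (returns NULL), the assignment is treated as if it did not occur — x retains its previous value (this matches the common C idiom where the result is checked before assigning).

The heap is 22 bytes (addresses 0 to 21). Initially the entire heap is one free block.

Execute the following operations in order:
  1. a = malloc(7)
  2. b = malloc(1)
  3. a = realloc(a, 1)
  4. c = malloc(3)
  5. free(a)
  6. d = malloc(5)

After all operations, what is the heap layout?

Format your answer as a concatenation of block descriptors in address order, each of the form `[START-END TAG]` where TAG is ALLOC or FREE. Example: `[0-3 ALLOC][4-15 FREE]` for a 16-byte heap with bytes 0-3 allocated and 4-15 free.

Op 1: a = malloc(7) -> a = 0; heap: [0-6 ALLOC][7-21 FREE]
Op 2: b = malloc(1) -> b = 7; heap: [0-6 ALLOC][7-7 ALLOC][8-21 FREE]
Op 3: a = realloc(a, 1) -> a = 0; heap: [0-0 ALLOC][1-6 FREE][7-7 ALLOC][8-21 FREE]
Op 4: c = malloc(3) -> c = 1; heap: [0-0 ALLOC][1-3 ALLOC][4-6 FREE][7-7 ALLOC][8-21 FREE]
Op 5: free(a) -> (freed a); heap: [0-0 FREE][1-3 ALLOC][4-6 FREE][7-7 ALLOC][8-21 FREE]
Op 6: d = malloc(5) -> d = 8; heap: [0-0 FREE][1-3 ALLOC][4-6 FREE][7-7 ALLOC][8-12 ALLOC][13-21 FREE]

Answer: [0-0 FREE][1-3 ALLOC][4-6 FREE][7-7 ALLOC][8-12 ALLOC][13-21 FREE]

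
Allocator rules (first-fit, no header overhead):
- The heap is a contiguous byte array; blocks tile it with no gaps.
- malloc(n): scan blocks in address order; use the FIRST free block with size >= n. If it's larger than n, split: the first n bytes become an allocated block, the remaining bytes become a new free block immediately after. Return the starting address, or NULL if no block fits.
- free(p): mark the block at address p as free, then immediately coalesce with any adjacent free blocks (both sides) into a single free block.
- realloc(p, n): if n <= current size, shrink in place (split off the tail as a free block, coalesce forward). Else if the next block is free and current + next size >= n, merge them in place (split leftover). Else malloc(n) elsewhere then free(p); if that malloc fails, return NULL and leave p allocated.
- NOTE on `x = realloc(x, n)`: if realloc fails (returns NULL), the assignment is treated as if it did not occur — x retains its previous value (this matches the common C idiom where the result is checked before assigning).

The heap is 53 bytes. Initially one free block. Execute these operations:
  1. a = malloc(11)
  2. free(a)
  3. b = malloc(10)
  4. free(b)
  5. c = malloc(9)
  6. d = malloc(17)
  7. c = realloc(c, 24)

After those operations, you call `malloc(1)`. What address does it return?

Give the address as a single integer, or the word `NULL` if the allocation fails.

Op 1: a = malloc(11) -> a = 0; heap: [0-10 ALLOC][11-52 FREE]
Op 2: free(a) -> (freed a); heap: [0-52 FREE]
Op 3: b = malloc(10) -> b = 0; heap: [0-9 ALLOC][10-52 FREE]
Op 4: free(b) -> (freed b); heap: [0-52 FREE]
Op 5: c = malloc(9) -> c = 0; heap: [0-8 ALLOC][9-52 FREE]
Op 6: d = malloc(17) -> d = 9; heap: [0-8 ALLOC][9-25 ALLOC][26-52 FREE]
Op 7: c = realloc(c, 24) -> c = 26; heap: [0-8 FREE][9-25 ALLOC][26-49 ALLOC][50-52 FREE]
malloc(1): first-fit scan over [0-8 FREE][9-25 ALLOC][26-49 ALLOC][50-52 FREE] -> 0

Answer: 0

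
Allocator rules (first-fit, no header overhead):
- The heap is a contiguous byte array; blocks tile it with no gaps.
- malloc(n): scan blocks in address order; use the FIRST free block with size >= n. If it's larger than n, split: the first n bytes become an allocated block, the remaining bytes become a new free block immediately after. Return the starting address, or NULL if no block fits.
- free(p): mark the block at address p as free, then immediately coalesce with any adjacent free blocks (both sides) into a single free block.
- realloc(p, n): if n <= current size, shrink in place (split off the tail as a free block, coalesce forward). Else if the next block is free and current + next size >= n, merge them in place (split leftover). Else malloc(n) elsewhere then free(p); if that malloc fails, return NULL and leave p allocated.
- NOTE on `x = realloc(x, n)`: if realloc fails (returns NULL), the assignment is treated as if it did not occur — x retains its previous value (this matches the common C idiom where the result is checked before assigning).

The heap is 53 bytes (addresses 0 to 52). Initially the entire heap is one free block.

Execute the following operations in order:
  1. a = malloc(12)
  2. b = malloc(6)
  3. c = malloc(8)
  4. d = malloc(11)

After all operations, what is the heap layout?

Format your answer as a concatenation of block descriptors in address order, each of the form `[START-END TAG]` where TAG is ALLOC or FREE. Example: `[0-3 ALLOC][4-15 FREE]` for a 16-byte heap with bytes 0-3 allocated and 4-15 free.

Answer: [0-11 ALLOC][12-17 ALLOC][18-25 ALLOC][26-36 ALLOC][37-52 FREE]

Derivation:
Op 1: a = malloc(12) -> a = 0; heap: [0-11 ALLOC][12-52 FREE]
Op 2: b = malloc(6) -> b = 12; heap: [0-11 ALLOC][12-17 ALLOC][18-52 FREE]
Op 3: c = malloc(8) -> c = 18; heap: [0-11 ALLOC][12-17 ALLOC][18-25 ALLOC][26-52 FREE]
Op 4: d = malloc(11) -> d = 26; heap: [0-11 ALLOC][12-17 ALLOC][18-25 ALLOC][26-36 ALLOC][37-52 FREE]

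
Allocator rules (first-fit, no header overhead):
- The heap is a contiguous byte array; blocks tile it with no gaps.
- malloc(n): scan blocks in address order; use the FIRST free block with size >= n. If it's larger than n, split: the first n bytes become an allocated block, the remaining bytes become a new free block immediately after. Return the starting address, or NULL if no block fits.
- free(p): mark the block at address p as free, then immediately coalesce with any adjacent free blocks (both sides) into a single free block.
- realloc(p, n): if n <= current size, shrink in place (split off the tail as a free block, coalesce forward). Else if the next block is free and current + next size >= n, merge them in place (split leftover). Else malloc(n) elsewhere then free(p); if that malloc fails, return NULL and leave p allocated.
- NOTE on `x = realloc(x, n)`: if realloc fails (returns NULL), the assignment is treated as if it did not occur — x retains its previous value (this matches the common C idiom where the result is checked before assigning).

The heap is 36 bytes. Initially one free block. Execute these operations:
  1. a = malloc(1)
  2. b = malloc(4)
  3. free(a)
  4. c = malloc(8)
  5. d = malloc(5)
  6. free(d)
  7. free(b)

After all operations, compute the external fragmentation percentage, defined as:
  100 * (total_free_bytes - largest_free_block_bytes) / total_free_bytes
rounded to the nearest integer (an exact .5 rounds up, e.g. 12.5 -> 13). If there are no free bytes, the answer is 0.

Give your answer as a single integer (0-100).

Answer: 18

Derivation:
Op 1: a = malloc(1) -> a = 0; heap: [0-0 ALLOC][1-35 FREE]
Op 2: b = malloc(4) -> b = 1; heap: [0-0 ALLOC][1-4 ALLOC][5-35 FREE]
Op 3: free(a) -> (freed a); heap: [0-0 FREE][1-4 ALLOC][5-35 FREE]
Op 4: c = malloc(8) -> c = 5; heap: [0-0 FREE][1-4 ALLOC][5-12 ALLOC][13-35 FREE]
Op 5: d = malloc(5) -> d = 13; heap: [0-0 FREE][1-4 ALLOC][5-12 ALLOC][13-17 ALLOC][18-35 FREE]
Op 6: free(d) -> (freed d); heap: [0-0 FREE][1-4 ALLOC][5-12 ALLOC][13-35 FREE]
Op 7: free(b) -> (freed b); heap: [0-4 FREE][5-12 ALLOC][13-35 FREE]
Free blocks: [5 23] total_free=28 largest=23 -> 100*(28-23)/28 = 500/28 ≈ 17.857 -> rounds to 18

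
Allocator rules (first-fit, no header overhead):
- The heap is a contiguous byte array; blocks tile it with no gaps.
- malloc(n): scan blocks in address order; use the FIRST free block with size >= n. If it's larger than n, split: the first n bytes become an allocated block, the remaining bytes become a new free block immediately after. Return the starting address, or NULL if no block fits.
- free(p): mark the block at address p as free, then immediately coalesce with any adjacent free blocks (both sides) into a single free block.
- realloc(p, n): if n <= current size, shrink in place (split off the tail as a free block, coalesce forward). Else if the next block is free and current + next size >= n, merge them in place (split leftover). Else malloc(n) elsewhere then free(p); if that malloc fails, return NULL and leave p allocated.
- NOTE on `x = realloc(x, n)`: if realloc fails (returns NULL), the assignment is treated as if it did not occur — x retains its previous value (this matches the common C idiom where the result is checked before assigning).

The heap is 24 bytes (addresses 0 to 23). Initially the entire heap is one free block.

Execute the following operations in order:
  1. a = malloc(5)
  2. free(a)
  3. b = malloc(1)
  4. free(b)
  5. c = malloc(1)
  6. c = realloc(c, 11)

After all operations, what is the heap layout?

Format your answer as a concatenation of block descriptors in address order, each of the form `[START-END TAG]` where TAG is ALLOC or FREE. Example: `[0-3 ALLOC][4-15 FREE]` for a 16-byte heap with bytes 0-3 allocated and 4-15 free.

Op 1: a = malloc(5) -> a = 0; heap: [0-4 ALLOC][5-23 FREE]
Op 2: free(a) -> (freed a); heap: [0-23 FREE]
Op 3: b = malloc(1) -> b = 0; heap: [0-0 ALLOC][1-23 FREE]
Op 4: free(b) -> (freed b); heap: [0-23 FREE]
Op 5: c = malloc(1) -> c = 0; heap: [0-0 ALLOC][1-23 FREE]
Op 6: c = realloc(c, 11) -> c = 0; heap: [0-10 ALLOC][11-23 FREE]

Answer: [0-10 ALLOC][11-23 FREE]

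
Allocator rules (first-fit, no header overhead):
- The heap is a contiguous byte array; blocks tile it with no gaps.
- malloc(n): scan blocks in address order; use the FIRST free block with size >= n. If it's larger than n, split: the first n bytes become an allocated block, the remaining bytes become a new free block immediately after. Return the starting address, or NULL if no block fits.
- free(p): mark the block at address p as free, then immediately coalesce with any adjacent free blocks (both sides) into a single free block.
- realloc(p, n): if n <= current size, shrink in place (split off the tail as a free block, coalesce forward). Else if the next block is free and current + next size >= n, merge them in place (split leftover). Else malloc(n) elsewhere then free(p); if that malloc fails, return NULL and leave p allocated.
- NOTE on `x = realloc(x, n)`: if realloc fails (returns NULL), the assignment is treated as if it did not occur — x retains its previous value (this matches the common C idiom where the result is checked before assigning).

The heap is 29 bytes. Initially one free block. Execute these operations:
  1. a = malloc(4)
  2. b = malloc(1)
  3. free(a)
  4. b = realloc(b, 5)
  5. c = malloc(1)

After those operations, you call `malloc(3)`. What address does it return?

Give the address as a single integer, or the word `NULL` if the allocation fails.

Answer: 1

Derivation:
Op 1: a = malloc(4) -> a = 0; heap: [0-3 ALLOC][4-28 FREE]
Op 2: b = malloc(1) -> b = 4; heap: [0-3 ALLOC][4-4 ALLOC][5-28 FREE]
Op 3: free(a) -> (freed a); heap: [0-3 FREE][4-4 ALLOC][5-28 FREE]
Op 4: b = realloc(b, 5) -> b = 4; heap: [0-3 FREE][4-8 ALLOC][9-28 FREE]
Op 5: c = malloc(1) -> c = 0; heap: [0-0 ALLOC][1-3 FREE][4-8 ALLOC][9-28 FREE]
malloc(3): first-fit scan over [0-0 ALLOC][1-3 FREE][4-8 ALLOC][9-28 FREE] -> 1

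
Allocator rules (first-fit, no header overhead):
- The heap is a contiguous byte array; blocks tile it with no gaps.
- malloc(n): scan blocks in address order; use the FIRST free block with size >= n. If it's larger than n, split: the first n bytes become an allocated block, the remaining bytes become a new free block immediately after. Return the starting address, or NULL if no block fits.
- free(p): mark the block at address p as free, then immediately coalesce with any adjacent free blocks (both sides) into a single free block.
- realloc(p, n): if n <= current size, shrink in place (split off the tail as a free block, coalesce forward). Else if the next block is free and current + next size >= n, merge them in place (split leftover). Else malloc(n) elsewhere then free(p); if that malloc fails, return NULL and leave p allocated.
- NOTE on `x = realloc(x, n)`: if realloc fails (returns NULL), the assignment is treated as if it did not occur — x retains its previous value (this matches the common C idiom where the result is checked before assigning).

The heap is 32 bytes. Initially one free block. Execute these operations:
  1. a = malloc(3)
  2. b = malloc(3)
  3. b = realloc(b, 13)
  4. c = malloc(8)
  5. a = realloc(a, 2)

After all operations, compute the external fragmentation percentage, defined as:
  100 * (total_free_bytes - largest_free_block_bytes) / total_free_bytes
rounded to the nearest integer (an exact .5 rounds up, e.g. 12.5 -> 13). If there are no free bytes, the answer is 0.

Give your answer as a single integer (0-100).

Op 1: a = malloc(3) -> a = 0; heap: [0-2 ALLOC][3-31 FREE]
Op 2: b = malloc(3) -> b = 3; heap: [0-2 ALLOC][3-5 ALLOC][6-31 FREE]
Op 3: b = realloc(b, 13) -> b = 3; heap: [0-2 ALLOC][3-15 ALLOC][16-31 FREE]
Op 4: c = malloc(8) -> c = 16; heap: [0-2 ALLOC][3-15 ALLOC][16-23 ALLOC][24-31 FREE]
Op 5: a = realloc(a, 2) -> a = 0; heap: [0-1 ALLOC][2-2 FREE][3-15 ALLOC][16-23 ALLOC][24-31 FREE]
Free blocks: [1 8] total_free=9 largest=8 -> 100*(9-8)/9 = 100/9 ≈ 11.111 -> rounds to 11

Answer: 11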